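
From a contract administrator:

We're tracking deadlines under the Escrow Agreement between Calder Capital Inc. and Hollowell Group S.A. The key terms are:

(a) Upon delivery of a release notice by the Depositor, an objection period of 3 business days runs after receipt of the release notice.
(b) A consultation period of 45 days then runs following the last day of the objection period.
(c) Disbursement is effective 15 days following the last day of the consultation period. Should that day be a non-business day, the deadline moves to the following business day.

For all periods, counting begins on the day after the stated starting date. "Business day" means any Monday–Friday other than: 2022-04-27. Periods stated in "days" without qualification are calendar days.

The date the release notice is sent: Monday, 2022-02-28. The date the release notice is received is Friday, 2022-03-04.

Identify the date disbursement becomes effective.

2022-05-09

The last day of the objection period: 3 business days after Friday, 2022-03-04, skipping weekends — Mar 7, Mar 8, Mar 9 — lands on Wednesday, 2022-03-09.
The last day of the consultation period: 2022-03-09 + 45 days = 2022-04-23.
Adding 15 calendar days to 2022-04-23 gives 2022-05-08, which is the date disbursement becomes effective. That falls on a Sunday, so it rolls to the next business day, Monday, 2022-05-09.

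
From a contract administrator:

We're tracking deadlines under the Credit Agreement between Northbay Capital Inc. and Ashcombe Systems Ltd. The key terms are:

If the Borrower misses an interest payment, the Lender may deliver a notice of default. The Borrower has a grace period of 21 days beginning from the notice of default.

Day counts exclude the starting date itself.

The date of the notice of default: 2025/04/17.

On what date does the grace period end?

2025/05/08

The last day of the grace period: 21 calendar days after 2025/04/17 is 2025/05/08.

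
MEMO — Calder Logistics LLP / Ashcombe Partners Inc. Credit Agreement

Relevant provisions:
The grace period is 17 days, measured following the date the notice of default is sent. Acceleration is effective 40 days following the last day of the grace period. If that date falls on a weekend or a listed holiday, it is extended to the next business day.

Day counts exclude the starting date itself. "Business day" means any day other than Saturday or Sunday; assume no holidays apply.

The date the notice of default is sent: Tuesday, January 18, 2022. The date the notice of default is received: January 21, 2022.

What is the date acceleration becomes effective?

March 16, 2022

The last day of the grace period: 17 calendar days after January 18, 2022 is February 4, 2022.
Adding 40 calendar days to February 4, 2022 gives March 16, 2022, which is the date acceleration becomes effective. March 16, 2022 is a Wednesday, so no roll-forward applies.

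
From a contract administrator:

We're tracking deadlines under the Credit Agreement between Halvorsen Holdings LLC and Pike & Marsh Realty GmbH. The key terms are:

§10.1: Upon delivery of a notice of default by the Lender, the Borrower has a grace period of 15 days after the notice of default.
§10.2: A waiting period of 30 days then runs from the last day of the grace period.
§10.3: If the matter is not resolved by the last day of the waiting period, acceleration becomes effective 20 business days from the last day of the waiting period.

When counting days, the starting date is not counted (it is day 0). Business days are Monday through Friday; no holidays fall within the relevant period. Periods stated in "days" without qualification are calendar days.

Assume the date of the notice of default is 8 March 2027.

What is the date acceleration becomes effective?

The last day of the grace period: 8 March 2027 + 15 days = 23 March 2027.
Adding 30 calendar days to 23 March 2027 gives 22 April 2027, which is the last day of the waiting period.
The date acceleration becomes effective: 20 business days after Thursday, 22 April 2027, skipping weekends — Apr 23, Apr 26, Apr 27, Apr 28, …, May 18, May 19, May 20 — lands on Thursday, 20 May 2027.

20 May 2027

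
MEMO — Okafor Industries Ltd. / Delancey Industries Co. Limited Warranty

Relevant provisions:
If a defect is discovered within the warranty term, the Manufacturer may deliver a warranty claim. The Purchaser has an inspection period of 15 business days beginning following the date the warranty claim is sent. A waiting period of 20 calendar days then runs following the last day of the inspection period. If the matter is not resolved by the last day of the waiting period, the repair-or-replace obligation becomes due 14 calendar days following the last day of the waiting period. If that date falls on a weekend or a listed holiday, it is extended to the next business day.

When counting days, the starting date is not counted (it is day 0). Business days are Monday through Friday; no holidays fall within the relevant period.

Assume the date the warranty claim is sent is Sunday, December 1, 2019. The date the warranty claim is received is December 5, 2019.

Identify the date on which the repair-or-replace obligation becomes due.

January 23, 2020

The last day of the inspection period: counting 15 business days from Sunday, December 1, 2019 (Dec 2, Dec 3, Dec 4, Dec 5, …, Dec 18, Dec 19, Dec 20, skipping weekends) reaches Friday, December 20, 2019.
Adding 20 calendar days to December 20, 2019 gives January 9, 2020, which is the last day of the waiting period.
The date on which the repair-or-replace obligation becomes due: January 9, 2020 + 14 days = January 23, 2020. January 23, 2020 is a Thursday, so no roll-forward applies.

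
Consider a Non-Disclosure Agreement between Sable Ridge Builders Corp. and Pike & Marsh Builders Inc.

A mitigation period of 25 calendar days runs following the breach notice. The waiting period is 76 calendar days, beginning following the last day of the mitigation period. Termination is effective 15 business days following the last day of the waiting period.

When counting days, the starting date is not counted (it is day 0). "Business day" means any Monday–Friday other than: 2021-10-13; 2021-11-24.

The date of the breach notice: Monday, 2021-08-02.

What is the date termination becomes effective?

2021-12-03

The last day of the mitigation period: 2021-08-02 + 25 days = 2021-08-27.
The last day of the waiting period: 76 calendar days after 2021-08-27 is 2021-11-11.
The date termination becomes effective: counting 15 business days from Thursday, 2021-11-11 (Nov 12, Nov 15, Nov 16, Nov 17, …, Dec 1, Dec 2, Dec 3, skipping weekends and the listed holiday on Nov 24) reaches Friday, 2021-12-03.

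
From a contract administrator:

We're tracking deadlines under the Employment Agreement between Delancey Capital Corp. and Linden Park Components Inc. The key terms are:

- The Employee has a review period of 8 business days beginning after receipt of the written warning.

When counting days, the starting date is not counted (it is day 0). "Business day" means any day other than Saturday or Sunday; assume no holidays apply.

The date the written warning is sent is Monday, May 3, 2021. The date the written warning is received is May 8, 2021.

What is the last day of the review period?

The last day of the review period: counting 8 business days from Saturday, May 8, 2021 (May 10, May 11, May 12, May 13, May 14, May 17, May 18, May 19, skipping weekends) reaches Wednesday, May 19, 2021.

May 19, 2021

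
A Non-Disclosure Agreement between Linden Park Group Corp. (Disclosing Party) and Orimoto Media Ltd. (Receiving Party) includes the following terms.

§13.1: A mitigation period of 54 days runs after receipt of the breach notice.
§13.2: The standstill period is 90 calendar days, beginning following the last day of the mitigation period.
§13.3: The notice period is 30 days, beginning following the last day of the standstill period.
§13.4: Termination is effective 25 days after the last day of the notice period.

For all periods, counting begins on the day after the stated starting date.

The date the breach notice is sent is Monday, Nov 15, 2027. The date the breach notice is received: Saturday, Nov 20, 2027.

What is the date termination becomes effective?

Adding 54 calendar days to Nov 20, 2027 gives Jan 13, 2028, which is the last day of the mitigation period.
The last day of the standstill period: 90 calendar days after Jan 13, 2028 is Apr 12, 2028.
The last day of the notice period: 30 calendar days after Apr 12, 2028 is May 12, 2028.
The date termination becomes effective: May 12, 2028 + 25 days = Jun 6, 2028.

Jun 6, 2028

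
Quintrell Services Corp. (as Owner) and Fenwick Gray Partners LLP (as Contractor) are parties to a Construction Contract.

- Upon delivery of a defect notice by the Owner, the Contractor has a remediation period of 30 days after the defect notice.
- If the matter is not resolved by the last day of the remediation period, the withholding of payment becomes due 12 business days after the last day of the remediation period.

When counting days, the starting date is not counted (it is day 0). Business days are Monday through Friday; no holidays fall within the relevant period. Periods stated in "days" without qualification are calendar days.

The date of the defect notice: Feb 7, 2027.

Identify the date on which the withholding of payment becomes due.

The last day of the remediation period: Feb 7, 2027 + 30 days = Mar 9, 2027.
The date on which the withholding of payment becomes due: counting 12 business days from Tuesday, Mar 9, 2027 (Mar 10, Mar 11, Mar 12, Mar 15, …, Mar 23, Mar 24, Mar 25, skipping weekends) reaches Thursday, Mar 25, 2027.

Mar 25, 2027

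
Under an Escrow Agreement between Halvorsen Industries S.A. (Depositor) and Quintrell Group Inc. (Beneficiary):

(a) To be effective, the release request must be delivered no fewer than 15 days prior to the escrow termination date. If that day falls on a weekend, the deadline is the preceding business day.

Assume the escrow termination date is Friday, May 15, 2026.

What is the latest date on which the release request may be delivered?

Apr 30, 2026

Counting back 15 calendar days from May 15, 2026 gives Apr 30, 2026. That is a Thursday, so no adjustment is needed.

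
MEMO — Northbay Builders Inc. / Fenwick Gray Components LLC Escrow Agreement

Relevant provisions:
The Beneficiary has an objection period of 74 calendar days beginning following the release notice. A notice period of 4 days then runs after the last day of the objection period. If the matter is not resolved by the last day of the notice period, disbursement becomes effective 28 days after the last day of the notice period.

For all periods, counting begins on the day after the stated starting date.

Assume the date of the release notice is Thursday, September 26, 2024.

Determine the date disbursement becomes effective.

January 10, 2025

The last day of the objection period: September 26, 2024 + 74 days = December 9, 2024.
Adding 4 calendar days to December 9, 2024 gives December 13, 2024, which is the last day of the notice period.
The date disbursement becomes effective: 28 calendar days after December 13, 2024 is January 10, 2025.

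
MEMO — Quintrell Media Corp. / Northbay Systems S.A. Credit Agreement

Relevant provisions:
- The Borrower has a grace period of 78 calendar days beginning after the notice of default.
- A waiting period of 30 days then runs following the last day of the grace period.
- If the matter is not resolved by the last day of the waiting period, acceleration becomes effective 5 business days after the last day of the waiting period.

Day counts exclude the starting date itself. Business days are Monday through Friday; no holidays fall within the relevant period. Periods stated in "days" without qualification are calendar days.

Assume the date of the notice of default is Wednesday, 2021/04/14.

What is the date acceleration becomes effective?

The last day of the grace period: 78 calendar days after 2021/04/14 is 2021/07/01.
Adding 30 calendar days to 2021/07/01 gives 2021/07/31, which is the last day of the waiting period.
From Saturday, 2021/07/31, 5 business days (Aug 2, Aug 3, Aug 4, Aug 5, Aug 6, skipping weekends) brings us to Friday, 2021/08/06, which is the date acceleration becomes effective.

2021/08/06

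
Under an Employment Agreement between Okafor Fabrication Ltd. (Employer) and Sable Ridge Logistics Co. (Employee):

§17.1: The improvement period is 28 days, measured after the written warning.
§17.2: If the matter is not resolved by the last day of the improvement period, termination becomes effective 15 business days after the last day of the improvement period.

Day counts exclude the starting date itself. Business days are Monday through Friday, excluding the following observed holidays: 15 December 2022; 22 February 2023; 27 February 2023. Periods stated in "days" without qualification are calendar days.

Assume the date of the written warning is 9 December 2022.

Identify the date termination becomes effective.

The last day of the improvement period: 28 calendar days after 9 December 2022 is 6 January 2023.
From Friday, 6 January 2023, 15 business days (Jan 9, Jan 10, Jan 11, Jan 12, …, Jan 25, Jan 26, Jan 27, skipping weekends) brings us to Friday, 27 January 2023, which is the date termination becomes effective.

27 January 2023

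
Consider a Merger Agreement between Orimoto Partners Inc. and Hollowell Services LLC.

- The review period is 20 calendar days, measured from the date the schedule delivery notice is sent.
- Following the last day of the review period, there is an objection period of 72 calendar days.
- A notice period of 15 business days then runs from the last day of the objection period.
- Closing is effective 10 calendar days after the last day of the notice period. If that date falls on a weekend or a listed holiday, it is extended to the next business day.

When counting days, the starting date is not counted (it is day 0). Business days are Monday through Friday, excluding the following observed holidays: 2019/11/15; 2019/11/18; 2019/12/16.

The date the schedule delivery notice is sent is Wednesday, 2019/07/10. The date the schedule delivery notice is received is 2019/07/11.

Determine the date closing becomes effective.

Adding 20 calendar days to 2019/07/10 gives 2019/07/30, which is the last day of the review period.
The last day of the objection period: 2019/07/30 + 72 days = 2019/10/10.
The last day of the notice period: 15 business days after Thursday, 2019/10/10, skipping weekends — Oct 11, Oct 14, Oct 15, Oct 16, …, Oct 29, Oct 30, Oct 31 — lands on Thursday, 2019/10/31.
Adding 10 calendar days to 2019/10/31 gives 2019/11/10, which is the date closing becomes effective. That falls on a Sunday, so it rolls to the next business day, Monday, 2019/11/11.

2019/11/11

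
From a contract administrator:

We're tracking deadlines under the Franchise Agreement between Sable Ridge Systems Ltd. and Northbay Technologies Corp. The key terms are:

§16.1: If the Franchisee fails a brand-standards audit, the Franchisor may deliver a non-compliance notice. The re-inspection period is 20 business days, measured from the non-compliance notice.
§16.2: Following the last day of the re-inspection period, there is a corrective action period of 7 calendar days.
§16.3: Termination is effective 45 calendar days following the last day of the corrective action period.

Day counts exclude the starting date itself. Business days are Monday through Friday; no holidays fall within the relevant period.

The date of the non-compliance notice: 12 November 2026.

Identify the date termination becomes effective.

31 January 2027

From Thursday, 12 November 2026, 20 business days (Nov 13, Nov 16, Nov 17, Nov 18, …, Dec 8, Dec 9, Dec 10, skipping weekends) brings us to Thursday, 10 December 2026, which is the last day of the re-inspection period.
The last day of the corrective action period: 7 calendar days after 10 December 2026 is 17 December 2026.
The date termination becomes effective: 17 December 2026 + 45 days = 31 January 2027.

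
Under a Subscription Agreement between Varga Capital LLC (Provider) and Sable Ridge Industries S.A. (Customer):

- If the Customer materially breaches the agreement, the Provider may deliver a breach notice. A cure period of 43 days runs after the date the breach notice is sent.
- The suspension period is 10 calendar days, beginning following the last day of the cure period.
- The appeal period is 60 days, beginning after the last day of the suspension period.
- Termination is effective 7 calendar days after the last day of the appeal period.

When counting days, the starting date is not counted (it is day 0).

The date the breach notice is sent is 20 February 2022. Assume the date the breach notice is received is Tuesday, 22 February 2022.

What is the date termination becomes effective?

20 June 2022

The last day of the cure period: 20 February 2022 + 43 days = 4 April 2022.
The last day of the suspension period: 4 April 2022 + 10 days = 14 April 2022.
Adding 60 calendar days to 14 April 2022 gives 13 June 2022, which is the last day of the appeal period.
The date termination becomes effective: 7 calendar days after 13 June 2022 is 20 June 2022.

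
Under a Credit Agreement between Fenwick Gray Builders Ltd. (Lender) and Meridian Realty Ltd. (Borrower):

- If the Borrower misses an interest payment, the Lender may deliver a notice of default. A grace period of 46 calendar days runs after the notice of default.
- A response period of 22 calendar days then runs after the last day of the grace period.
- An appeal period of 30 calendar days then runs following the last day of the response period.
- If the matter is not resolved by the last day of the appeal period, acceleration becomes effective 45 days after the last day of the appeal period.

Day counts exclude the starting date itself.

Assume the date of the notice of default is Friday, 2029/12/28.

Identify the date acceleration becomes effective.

The last day of the grace period: 2029/12/28 + 46 days = 2030/02/12.
Adding 22 calendar days to 2030/02/12 gives 2030/03/06, which is the last day of the response period.
The last day of the appeal period: 30 calendar days after 2030/03/06 is 2030/04/05.
The date acceleration becomes effective: 45 calendar days after 2030/04/05 is 2030/05/20.

2030/05/20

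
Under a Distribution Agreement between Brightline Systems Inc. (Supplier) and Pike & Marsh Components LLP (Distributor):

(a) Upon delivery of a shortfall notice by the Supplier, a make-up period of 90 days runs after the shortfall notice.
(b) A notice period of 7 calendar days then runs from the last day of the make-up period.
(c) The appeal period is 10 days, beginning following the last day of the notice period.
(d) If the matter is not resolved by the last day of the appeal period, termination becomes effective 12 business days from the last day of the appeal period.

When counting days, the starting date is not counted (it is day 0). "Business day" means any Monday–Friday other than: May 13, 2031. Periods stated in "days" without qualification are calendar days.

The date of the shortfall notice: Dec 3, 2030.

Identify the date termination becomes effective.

The last day of the make-up period: 90 calendar days after Dec 3, 2030 is Mar 3, 2031.
Adding 7 calendar days to Mar 3, 2031 gives Mar 10, 2031, which is the last day of the notice period.
The last day of the appeal period: Mar 10, 2031 + 10 days = Mar 20, 2031.
The date termination becomes effective: 12 business days after Thursday, Mar 20, 2031, skipping weekends — Mar 21, Mar 24, Mar 25, Mar 26, …, Apr 3, Apr 4, Apr 7 — lands on Monday, Apr 7, 2031.

Apr 7, 2031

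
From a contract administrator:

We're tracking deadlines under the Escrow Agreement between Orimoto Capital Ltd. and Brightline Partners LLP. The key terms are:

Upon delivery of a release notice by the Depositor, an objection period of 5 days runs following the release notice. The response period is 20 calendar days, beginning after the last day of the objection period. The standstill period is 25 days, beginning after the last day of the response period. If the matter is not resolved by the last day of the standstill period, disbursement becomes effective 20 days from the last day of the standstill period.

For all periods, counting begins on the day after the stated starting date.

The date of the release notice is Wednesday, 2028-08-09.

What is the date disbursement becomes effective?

2028-10-18

The last day of the objection period: 5 calendar days after 2028-08-09 is 2028-08-14.
Adding 20 calendar days to 2028-08-14 gives 2028-09-03, which is the last day of the response period.
The last day of the standstill period: 25 calendar days after 2028-09-03 is 2028-09-28.
Adding 20 calendar days to 2028-09-28 gives 2028-10-18, which is the date disbursement becomes effective.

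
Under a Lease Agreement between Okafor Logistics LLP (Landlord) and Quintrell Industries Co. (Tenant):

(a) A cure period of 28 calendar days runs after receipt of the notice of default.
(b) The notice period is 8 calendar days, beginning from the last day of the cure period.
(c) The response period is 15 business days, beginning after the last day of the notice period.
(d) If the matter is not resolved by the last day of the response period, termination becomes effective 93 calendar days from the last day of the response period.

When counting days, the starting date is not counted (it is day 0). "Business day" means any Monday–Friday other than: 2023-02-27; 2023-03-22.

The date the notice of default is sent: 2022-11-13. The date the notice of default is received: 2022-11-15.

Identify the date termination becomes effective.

2023-04-14

Adding 28 calendar days to 2022-11-15 gives 2022-12-13, which is the last day of the cure period.
The last day of the notice period: 2022-12-13 + 8 days = 2022-12-21.
The last day of the response period: 15 business days after Wednesday, 2022-12-21, skipping weekends — Dec 22, Dec 23, Dec 26, Dec 27, …, Jan 9, Jan 10, Jan 11 — lands on Wednesday, 2023-01-11.
The date termination becomes effective: 2023-01-11 + 93 days = 2023-04-14.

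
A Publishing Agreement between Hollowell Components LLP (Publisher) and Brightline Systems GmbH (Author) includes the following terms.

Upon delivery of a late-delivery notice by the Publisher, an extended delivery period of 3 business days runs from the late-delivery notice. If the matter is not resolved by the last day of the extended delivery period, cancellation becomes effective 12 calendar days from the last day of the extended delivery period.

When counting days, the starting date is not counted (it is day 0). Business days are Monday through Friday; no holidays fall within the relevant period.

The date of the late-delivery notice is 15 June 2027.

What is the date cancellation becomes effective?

30 June 2027

The last day of the extended delivery period: counting 3 business days from Tuesday, 15 June 2027 (Jun 16, Jun 17, Jun 18, skipping weekends) reaches Friday, 18 June 2027.
Adding 12 calendar days to 18 June 2027 gives 30 June 2027, which is the date cancellation becomes effective.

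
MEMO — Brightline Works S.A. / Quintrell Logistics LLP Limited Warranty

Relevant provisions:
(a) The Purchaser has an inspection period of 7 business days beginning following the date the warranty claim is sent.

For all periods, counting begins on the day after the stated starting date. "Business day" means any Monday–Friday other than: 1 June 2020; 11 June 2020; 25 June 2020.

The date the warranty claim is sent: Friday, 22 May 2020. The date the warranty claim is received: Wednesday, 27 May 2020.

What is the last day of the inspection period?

3 June 2020

From Friday, 22 May 2020, 7 business days (May 25, May 26, May 27, May 28, May 29, Jun 2, Jun 3, skipping weekends and the listed holiday on Jun 1) brings us to Wednesday, 3 June 2020, which is the last day of the inspection period.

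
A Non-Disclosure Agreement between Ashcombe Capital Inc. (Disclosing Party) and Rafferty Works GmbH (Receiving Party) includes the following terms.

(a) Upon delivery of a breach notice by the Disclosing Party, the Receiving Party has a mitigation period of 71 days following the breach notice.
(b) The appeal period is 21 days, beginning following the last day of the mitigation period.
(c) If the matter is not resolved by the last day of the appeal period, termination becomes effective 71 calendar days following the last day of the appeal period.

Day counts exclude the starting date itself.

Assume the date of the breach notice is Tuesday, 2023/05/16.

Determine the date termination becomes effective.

2023/10/26

The last day of the mitigation period: 2023/05/16 + 71 days = 2023/07/26.
Adding 21 calendar days to 2023/07/26 gives 2023/08/16, which is the last day of the appeal period.
The date termination becomes effective: 2023/08/16 + 71 days = 2023/10/26.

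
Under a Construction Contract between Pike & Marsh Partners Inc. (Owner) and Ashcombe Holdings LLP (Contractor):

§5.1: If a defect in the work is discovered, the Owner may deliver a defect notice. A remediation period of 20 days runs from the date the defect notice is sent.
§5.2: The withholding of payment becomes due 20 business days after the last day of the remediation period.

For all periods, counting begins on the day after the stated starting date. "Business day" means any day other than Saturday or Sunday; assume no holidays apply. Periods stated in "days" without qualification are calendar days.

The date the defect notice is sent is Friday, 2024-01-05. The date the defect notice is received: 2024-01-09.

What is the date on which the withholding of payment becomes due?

2024-02-22

Adding 20 calendar days to 2024-01-05 gives 2024-01-25, which is the last day of the remediation period.
The date on which the withholding of payment becomes due: counting 20 business days from Thursday, 2024-01-25 (Jan 26, Jan 29, Jan 30, Jan 31, …, Feb 20, Feb 21, Feb 22, skipping weekends) reaches Thursday, 2024-02-22.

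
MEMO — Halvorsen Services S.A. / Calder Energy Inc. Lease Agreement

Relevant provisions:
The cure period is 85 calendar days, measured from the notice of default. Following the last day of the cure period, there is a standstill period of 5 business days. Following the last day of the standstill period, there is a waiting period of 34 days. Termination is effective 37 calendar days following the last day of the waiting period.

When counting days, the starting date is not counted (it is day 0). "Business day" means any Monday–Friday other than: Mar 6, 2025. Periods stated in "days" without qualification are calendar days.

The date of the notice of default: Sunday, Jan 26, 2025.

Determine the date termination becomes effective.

Jul 8, 2025

Adding 85 calendar days to Jan 26, 2025 gives Apr 21, 2025, which is the last day of the cure period.
The last day of the standstill period: 5 business days after Monday, Apr 21, 2025, skipping weekends — Apr 22, Apr 23, Apr 24, Apr 25, Apr 28 — lands on Monday, Apr 28, 2025.
Adding 34 calendar days to Apr 28, 2025 gives Jun 1, 2025, which is the last day of the waiting period.
The date termination becomes effective: Jun 1, 2025 + 37 days = Jul 8, 2025.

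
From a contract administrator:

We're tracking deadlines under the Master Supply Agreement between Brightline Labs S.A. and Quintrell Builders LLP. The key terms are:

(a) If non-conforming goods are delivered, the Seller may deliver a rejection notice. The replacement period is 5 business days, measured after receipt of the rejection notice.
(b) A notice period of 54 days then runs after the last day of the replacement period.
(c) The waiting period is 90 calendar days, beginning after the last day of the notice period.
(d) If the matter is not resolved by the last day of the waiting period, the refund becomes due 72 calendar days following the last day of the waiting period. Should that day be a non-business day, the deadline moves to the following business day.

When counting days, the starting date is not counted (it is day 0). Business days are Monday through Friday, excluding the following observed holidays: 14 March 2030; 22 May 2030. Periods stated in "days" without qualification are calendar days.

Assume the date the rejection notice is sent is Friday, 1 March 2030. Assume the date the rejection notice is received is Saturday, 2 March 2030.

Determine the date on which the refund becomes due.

10 October 2030

The last day of the replacement period: counting 5 business days from Saturday, 2 March 2030 (Mar 4, Mar 5, Mar 6, Mar 7, Mar 8, skipping weekends) reaches Friday, 8 March 2030.
Adding 54 calendar days to 8 March 2030 gives 1 May 2030, which is the last day of the notice period.
The last day of the waiting period: 1 May 2030 + 90 days = 30 July 2030.
The date on which the refund becomes due: 72 calendar days after 30 July 2030 is 10 October 2030. 10 October 2030 is a Thursday and is not a listed holiday, so no roll-forward applies.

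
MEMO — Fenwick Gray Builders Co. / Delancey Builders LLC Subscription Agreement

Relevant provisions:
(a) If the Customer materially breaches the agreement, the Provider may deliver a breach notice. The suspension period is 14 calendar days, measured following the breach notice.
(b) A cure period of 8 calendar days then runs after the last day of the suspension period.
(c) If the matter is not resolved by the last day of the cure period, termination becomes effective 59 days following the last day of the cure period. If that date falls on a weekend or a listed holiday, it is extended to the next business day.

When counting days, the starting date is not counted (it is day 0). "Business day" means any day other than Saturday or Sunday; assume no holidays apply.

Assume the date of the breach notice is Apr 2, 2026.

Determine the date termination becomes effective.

The last day of the suspension period: Apr 2, 2026 + 14 days = Apr 16, 2026.
The last day of the cure period: 8 calendar days after Apr 16, 2026 is Apr 24, 2026.
Adding 59 calendar days to Apr 24, 2026 gives Jun 22, 2026, which is the date termination becomes effective. Jun 22, 2026 is a Monday, so no roll-forward applies.

Jun 22, 2026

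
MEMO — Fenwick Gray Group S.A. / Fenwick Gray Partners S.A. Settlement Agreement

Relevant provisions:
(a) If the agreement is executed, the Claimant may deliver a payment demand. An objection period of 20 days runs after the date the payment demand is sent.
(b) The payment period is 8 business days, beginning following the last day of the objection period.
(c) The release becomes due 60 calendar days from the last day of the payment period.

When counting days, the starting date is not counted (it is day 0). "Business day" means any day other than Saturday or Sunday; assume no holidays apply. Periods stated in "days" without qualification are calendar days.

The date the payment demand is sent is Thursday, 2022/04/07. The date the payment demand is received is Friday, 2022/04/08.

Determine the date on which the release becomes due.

The last day of the objection period: 2022/04/07 + 20 days = 2022/04/27.
From Wednesday, 2022/04/27, 8 business days (Apr 28, Apr 29, May 2, May 3, May 4, May 5, May 6, May 9, skipping weekends) brings us to Monday, 2022/05/09, which is the last day of the payment period.
The date on which the release becomes due: 2022/05/09 + 60 days = 2022/07/08.

2022/07/08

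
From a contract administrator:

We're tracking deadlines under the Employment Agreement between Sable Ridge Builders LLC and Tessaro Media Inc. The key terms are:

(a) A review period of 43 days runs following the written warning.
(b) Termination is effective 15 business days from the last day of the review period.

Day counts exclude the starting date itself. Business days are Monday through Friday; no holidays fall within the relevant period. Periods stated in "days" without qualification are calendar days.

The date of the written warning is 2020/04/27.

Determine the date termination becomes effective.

2020/06/30

Adding 43 calendar days to 2020/04/27 gives 2020/06/09, which is the last day of the review period.
The date termination becomes effective: 15 business days after Tuesday, 2020/06/09, skipping weekends — Jun 10, Jun 11, Jun 12, Jun 15, …, Jun 26, Jun 29, Jun 30 — lands on Tuesday, 2020/06/30.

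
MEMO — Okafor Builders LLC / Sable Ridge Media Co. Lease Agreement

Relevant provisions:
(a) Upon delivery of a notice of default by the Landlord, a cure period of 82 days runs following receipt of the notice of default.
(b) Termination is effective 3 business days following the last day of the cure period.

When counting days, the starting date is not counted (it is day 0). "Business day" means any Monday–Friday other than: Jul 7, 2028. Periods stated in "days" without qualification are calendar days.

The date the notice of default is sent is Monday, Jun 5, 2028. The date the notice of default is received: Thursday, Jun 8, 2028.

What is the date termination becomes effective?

Adding 82 calendar days to Jun 8, 2028 gives Aug 29, 2028, which is the last day of the cure period.
The date termination becomes effective: counting 3 business days from Tuesday, Aug 29, 2028 (Aug 30, Aug 31, Sep 1, skipping weekends) reaches Friday, Sep 1, 2028.

Sep 1, 2028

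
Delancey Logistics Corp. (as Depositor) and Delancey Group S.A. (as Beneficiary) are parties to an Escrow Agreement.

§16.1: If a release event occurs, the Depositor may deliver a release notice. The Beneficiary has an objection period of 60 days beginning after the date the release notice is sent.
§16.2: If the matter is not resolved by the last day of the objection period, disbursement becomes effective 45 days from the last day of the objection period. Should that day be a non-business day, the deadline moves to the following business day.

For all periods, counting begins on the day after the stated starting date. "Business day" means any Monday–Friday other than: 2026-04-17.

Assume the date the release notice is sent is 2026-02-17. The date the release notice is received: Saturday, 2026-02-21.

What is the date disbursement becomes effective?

2026-06-02

The last day of the objection period: 2026-02-17 + 60 days = 2026-04-18.
Adding 45 calendar days to 2026-04-18 gives 2026-06-02, which is the date disbursement becomes effective. 2026-06-02 is a Tuesday and is not a listed holiday, so no roll-forward applies.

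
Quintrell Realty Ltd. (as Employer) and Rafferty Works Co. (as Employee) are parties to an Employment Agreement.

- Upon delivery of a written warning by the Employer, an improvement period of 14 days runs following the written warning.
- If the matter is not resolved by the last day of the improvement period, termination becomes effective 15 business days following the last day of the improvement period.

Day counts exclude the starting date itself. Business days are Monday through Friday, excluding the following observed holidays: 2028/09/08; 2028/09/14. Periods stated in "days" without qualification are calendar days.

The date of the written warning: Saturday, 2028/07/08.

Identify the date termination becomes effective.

2028/08/11

The last day of the improvement period: 2028/07/08 + 14 days = 2028/07/22.
The date termination becomes effective: 15 business days after Saturday, 2028/07/22, skipping weekends — Jul 24, Jul 25, Jul 26, Jul 27, …, Aug 9, Aug 10, Aug 11 — lands on Friday, 2028/08/11.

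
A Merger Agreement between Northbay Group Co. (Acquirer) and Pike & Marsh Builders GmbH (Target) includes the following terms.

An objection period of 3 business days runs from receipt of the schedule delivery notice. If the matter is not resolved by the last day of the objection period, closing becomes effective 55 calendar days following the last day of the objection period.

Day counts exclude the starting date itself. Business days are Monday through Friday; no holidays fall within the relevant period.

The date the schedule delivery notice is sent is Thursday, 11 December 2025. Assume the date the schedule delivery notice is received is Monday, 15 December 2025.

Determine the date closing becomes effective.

The last day of the objection period: 3 business days after Monday, 15 December 2025, skipping weekends — Dec 16, Dec 17, Dec 18 — lands on Thursday, 18 December 2025.
The date closing becomes effective: 18 December 2025 + 55 days = 11 February 2026.

11 February 2026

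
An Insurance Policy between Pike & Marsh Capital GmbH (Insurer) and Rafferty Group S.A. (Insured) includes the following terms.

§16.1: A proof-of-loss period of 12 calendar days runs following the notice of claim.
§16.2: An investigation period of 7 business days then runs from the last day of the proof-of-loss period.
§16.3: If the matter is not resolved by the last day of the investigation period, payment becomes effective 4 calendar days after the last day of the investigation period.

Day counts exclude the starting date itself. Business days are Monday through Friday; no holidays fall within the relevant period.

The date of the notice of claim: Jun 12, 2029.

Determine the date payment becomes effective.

The last day of the proof-of-loss period: Jun 12, 2029 + 12 days = Jun 24, 2029.
From Sunday, Jun 24, 2029, 7 business days (Jun 25, Jun 26, Jun 27, Jun 28, Jun 29, Jul 2, Jul 3, skipping weekends) brings us to Tuesday, Jul 3, 2029, which is the last day of the investigation period.
Adding 4 calendar days to Jul 3, 2029 gives Jul 7, 2029, which is the date payment becomes effective.

Jul 7, 2029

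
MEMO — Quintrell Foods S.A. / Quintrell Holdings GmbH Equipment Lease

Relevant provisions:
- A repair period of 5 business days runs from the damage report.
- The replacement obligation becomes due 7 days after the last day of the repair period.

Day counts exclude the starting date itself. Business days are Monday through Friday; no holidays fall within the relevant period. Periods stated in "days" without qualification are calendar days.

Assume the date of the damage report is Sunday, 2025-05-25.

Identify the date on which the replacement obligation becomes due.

2025-06-06

From Sunday, 2025-05-25, 5 business days (May 26, May 27, May 28, May 29, May 30, skipping weekends) brings us to Friday, 2025-05-30, which is the last day of the repair period.
The date on which the replacement obligation becomes due: 2025-05-30 + 7 days = 2025-06-06.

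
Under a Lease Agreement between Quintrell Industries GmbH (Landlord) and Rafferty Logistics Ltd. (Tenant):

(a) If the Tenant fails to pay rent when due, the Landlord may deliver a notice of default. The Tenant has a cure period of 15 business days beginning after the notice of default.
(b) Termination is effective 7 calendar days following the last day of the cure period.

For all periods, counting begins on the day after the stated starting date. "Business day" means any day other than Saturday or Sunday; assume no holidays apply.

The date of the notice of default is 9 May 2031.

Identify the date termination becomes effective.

6 June 2031

From Friday, 9 May 2031, 15 business days (May 12, May 13, May 14, May 15, …, May 28, May 29, May 30, skipping weekends) brings us to Friday, 30 May 2031, which is the last day of the cure period.
The date termination becomes effective: 30 May 2031 + 7 days = 6 June 2031.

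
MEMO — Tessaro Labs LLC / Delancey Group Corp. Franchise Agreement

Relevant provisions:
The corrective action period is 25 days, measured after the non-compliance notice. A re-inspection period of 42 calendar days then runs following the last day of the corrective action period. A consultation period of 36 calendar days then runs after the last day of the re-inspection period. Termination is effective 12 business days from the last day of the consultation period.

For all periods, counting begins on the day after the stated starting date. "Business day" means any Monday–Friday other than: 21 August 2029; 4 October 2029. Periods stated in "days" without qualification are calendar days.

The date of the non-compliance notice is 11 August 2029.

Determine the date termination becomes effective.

10 December 2029

The last day of the corrective action period: 11 August 2029 + 25 days = 5 September 2029.
The last day of the re-inspection period: 5 September 2029 + 42 days = 17 October 2029.
Adding 36 calendar days to 17 October 2029 gives 22 November 2029, which is the last day of the consultation period.
From Thursday, 22 November 2029, 12 business days (Nov 23, Nov 26, Nov 27, Nov 28, …, Dec 6, Dec 7, Dec 10, skipping weekends) brings us to Monday, 10 December 2029, which is the date termination becomes effective.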